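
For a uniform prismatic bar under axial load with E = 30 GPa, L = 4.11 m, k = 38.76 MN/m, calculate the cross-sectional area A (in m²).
Model: a uniform prismatic bar under axial load, so k = (A·E) / L.
Solve for A: A = (k·L) / E.
Convert to SI units:
  E = 30 GPa = 3 × 10¹⁰ Pa
  k = 38.76 MN/m = 3.876 × 10⁷ N/m
Substitute:
  A = ((3.876 × 10⁷) × 4.11) / (3 × 10¹⁰)
  A = 0.00531 m²
Final answer: A = 0.00531 m²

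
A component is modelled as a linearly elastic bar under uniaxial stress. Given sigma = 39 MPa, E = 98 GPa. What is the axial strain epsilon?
Model: a linearly elastic bar under uniaxial stress, so epsilon = sigma / E.
Convert to SI units:
  sigma = 39 MPa = 3.9 × 10⁷ Pa
  E = 98 GPa = 9.8 × 10¹⁰ Pa
Substitute:
  epsilon = (3.9 × 10⁷) / (9.8 × 10¹⁰)
  epsilon = 0.000398
Final answer: epsilon = 0.000398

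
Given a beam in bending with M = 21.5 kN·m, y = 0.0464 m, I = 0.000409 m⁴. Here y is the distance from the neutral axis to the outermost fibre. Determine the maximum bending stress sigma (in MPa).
Model: a beam in bending, so sigma = (M·y) / I.
Convert to SI units:
  M = 21.5 kN·m = 21500 N·m
Substitute:
  sigma = (21500 × 0.0464) / 0.000409
  sigma = 2.439 × 10⁶ Pa
Convert: sigma = 2.439 × 10⁶ Pa = 2.439 MPa
Final answer: sigma = 2.439 MPa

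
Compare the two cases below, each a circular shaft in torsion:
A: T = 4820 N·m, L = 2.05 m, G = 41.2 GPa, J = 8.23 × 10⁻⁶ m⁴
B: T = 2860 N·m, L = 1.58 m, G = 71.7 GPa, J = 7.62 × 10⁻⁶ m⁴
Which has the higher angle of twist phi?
Model: a circular shaft in torsion, so phi = (T·L) / (G·J) (SI units).
  A: phi = (4820 × 2.05) / ((4.12 × 10¹⁰) × (8.23 × 10⁻⁶)) = 0.02914 rad = 1.67°
  B: phi = (2860 × 1.58) / ((7.17 × 10¹⁰) × (7.62 × 10⁻⁶)) = 0.008271 rad = 0.4739°
1.67° > 0.4739°, so A is larger.
Final answer: A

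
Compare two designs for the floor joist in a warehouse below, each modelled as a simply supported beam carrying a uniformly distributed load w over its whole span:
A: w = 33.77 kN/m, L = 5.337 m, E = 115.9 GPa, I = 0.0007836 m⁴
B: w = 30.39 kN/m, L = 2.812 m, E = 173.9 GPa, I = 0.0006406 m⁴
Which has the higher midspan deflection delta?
Model: a simply supported beam carrying a uniformly distributed load w over its whole span, so delta = (5·w·L^4) / (384·E·I) (SI units).
  A: delta = (5 × 33770 × 5.337^4) / (384 × (1.159 × 10¹¹) × 0.0007836) = 0.003928 m = 3.928 mm
  B: delta = (5 × 30390 × 2.812^4) / (384 × (1.739 × 10¹¹) × 0.0006406) = 0.0002221 m = 0.2221 mm
3.928 mm > 0.2221 mm, so A is larger.
Final answer: A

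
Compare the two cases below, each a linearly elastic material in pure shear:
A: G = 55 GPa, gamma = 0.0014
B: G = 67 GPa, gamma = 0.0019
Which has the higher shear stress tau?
Model: a linearly elastic material in pure shear, so tau = G·gamma (SI units).
  A: tau = (5.5 × 10¹⁰) × 0.0014 = 7.7 × 10⁷ Pa = 77 MPa
  B: tau = (6.7 × 10¹⁰) × 0.0019 = 1.273 × 10⁸ Pa = 127.3 MPa
127.3 MPa > 77 MPa, so B is larger.
Final answer: B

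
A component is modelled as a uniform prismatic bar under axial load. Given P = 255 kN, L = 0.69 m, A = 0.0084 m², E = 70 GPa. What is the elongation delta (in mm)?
Model: a uniform prismatic bar under axial load, so delta = (P·L) / (A·E).
Convert to SI units:
  P = 255 kN = 255000 N
  E = 70 GPa = 7 × 10¹⁰ Pa
Substitute:
  delta = (255000 × 0.69) / (0.0084 × (7 × 10¹⁰))
  delta = 0.0002992 m
Convert: delta = 0.0002992 m = 0.2992 mm
Final answer: delta = 0.2992 mm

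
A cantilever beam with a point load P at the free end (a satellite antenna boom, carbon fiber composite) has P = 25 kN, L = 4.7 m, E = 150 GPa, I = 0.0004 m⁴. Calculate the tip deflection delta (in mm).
Model: a cantilever beam with a point load P at the free end, so delta = (P·L^3) / (3·E·I).
Convert to SI units:
  P = 25 kN = 25000 N
  E = 150 GPa = 1.5 × 10¹¹ Pa
Substitute:
  delta = (25000 × 4.7^3) / (3 × (1.5 × 10¹¹) × 0.0004)
  delta = 0.01442 m
Convert: delta = 0.01442 m = 14.42 mm
Final answer: delta = 14.42 mm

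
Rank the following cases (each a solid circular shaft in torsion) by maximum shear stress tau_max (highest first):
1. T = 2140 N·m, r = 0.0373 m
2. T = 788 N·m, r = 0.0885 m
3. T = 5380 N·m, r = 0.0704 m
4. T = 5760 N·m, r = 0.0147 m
Model: a solid circular shaft in torsion, so tau_max = (2·T) / (π·r^3) (SI units).
  Case 1: tau_max = (2 × 2140) / (π × 0.0373^3) = 2.625 × 10⁷ Pa = 26.25 MPa
  Case 2: tau_max = (2 × 788) / (π × 0.0885^3) = 723700 Pa = 0.7237 MPa
  Case 3: tau_max = (2 × 5380) / (π × 0.0704^3) = 9.816 × 10⁶ Pa = 9.816 MPa
  Case 4: tau_max = (2 × 5760) / (π × 0.0147^3) = 1.154 × 10⁹ Pa = 1154 MPa
Ordering: 1154 MPa (case 4) > 26.25 MPa (case 1) > 9.816 MPa (case 3) > 0.7237 MPa (case 2)
Final answer: 4, 1, 3, 2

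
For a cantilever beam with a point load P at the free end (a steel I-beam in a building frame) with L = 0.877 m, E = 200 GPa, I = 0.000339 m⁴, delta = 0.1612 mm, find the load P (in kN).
Model: a cantilever beam with a point load P at the free end, so delta = (P·L^3) / (3·E·I).
Solve for P: P = (3·delta·E·I) / L^3.
Convert to SI units:
  E = 200 GPa = 2 × 10¹¹ Pa
  delta = 0.1612 mm = 0.0001612 m
Substitute:
  P = (3 × 0.0001612 × (2 × 10¹¹) × 0.000339) / 0.877^3
  P = 48610 N
Convert: P = 48610 N = 48.61 kN
Final answer: P = 48.61 kN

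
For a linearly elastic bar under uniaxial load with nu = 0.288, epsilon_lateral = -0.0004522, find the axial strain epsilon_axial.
Model: a linearly elastic bar under uniaxial load, so epsilon_lateral = -nu·epsilon_axial.
Solve for epsilon_axial: epsilon_axial = -epsilon_lateral / nu.
Substitute:
  epsilon_axial = -(-0.0004522) / 0.288
  epsilon_axial = 0.00157
Final answer: epsilon_axial = 0.00157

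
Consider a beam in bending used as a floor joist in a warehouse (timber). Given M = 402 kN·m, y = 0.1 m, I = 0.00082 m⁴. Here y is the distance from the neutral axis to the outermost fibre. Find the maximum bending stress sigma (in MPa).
Model: a beam in bending, so sigma = (M·y) / I.
Convert to SI units:
  M = 402 kN·m = 402000 N·m
Substitute:
  sigma = (402000 × 0.1) / 0.00082
  sigma = 4.902 × 10⁷ Pa
Convert: sigma = 4.902 × 10⁷ Pa = 49.02 MPa
Final answer: sigma = 49.02 MPa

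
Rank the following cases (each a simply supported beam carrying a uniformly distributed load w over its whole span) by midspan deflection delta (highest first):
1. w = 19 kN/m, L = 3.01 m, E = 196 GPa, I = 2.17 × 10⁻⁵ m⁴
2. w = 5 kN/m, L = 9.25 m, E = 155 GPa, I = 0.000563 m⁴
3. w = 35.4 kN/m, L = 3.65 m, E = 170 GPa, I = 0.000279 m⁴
Model: a simply supported beam carrying a uniformly distributed load w over its whole span, so delta = (5·w·L^4) / (384·E·I) (SI units).
  Case 1: delta = (5 × 19000 × 3.01^4) / (384 × (1.96 × 10¹¹) × (2.17 × 10⁻⁵)) = 0.004775 m = 4.775 mm
  Case 2: delta = (5 × 5000 × 9.25^4) / (384 × (1.55 × 10¹¹) × 0.000563) = 0.005462 m = 5.462 mm
  Case 3: delta = (5 × 35400 × 3.65^4) / (384 × (1.7 × 10¹¹) × 0.000279) = 0.001725 m = 1.725 mm
Ordering: 5.462 mm (case 2) > 4.775 mm (case 1) > 1.725 mm (case 3)
Final answer: 2, 1, 3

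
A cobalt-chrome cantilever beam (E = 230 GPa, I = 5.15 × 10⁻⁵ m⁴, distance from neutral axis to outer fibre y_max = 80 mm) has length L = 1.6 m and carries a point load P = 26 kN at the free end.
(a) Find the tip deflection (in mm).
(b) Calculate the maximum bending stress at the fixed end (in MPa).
(a) Tip deflection of a cantilever with an end point load: δ = P·L^3 / (3·E·I). Convert P = 26 kN = 26000 N, E = 230 GPa = 2.3 × 10¹¹ Pa.
  δ = (26000 × 1.6^3) / (3 × (2.3 × 10¹¹) × (5.15 × 10⁻⁵)) = 0.002997 m = 2.997 mm
(b) Maximum bending moment at the fixed end: M = P·L = 26000 × 1.6 = 41600 N·m. Convert y_max = 80 mm = 0.08 m.
  σ = M·y_max / I = (41600 × 0.08) / (5.15 × 10⁻⁵) = 6.462 × 10⁷ Pa = 64.62 MPa
Final answer: (a) δ = 2.997 mm, (b) σ = 64.62 MPa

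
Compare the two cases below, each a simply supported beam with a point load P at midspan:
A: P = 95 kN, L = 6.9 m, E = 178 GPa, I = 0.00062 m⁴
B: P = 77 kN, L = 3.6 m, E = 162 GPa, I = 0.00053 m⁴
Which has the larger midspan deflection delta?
Model: a simply supported beam with a point load P at midspan, so delta = (P·L^3) / (48·E·I) (SI units).
  A: delta = (95000 × 6.9^3) / (48 × (1.78 × 10¹¹) × 0.00062) = 0.005891 m = 5.891 mm
  B: delta = (77000 × 3.6^3) / (48 × (1.62 × 10¹¹) × 0.00053) = 0.0008717 m = 0.8717 mm
5.891 mm > 0.8717 mm, so A is larger.
Final answer: A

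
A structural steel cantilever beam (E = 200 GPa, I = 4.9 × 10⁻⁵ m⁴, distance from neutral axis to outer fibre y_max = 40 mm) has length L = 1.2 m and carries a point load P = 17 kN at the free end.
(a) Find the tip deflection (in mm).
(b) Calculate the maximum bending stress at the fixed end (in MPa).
(a) Tip deflection of a cantilever with an end point load: δ = P·L^3 / (3·E·I). Convert P = 17 kN = 17000 N, E = 200 GPa = 2 × 10¹¹ Pa.
  δ = (17000 × 1.2^3) / (3 × (2 × 10¹¹) × (4.9 × 10⁻⁵)) = 0.0009992 m = 0.9992 mm
(b) Maximum bending moment at the fixed end: M = P·L = 17000 × 1.2 = 20400 N·m. Convert y_max = 40 mm = 0.04 m.
  σ = M·y_max / I = (20400 × 0.04) / (4.9 × 10⁻⁵) = 1.665 × 10⁷ Pa = 16.65 MPa
Final answer: (a) δ = 0.9992 mm, (b) σ = 16.65 MPa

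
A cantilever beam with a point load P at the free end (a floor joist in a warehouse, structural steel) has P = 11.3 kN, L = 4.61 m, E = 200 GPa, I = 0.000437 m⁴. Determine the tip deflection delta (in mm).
Model: a cantilever beam with a point load P at the free end, so delta = (P·L^3) / (3·E·I).
Convert to SI units:
  P = 11.3 kN = 11300 N
  E = 200 GPa = 2 × 10¹¹ Pa
Substitute:
  delta = (11300 × 4.61^3) / (3 × (2 × 10¹¹) × 0.000437)
  delta = 0.004222 m
Convert: delta = 0.004222 m = 4.222 mm
Final answer: delta = 4.222 mm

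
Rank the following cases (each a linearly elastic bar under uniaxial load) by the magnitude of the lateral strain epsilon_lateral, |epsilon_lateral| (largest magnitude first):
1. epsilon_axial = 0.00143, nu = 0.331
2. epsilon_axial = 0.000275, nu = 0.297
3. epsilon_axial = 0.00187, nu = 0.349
Model: a linearly elastic bar under uniaxial load, so epsilon_lateral = -nu·epsilon_axial (SI units).
  Case 1: epsilon_lateral = -(0.331 × 0.00143) = -0.0004733
  Case 2: epsilon_lateral = -(0.297 × 0.000275) = -8.168 × 10⁻⁵
  Case 3: epsilon_lateral = -(0.349 × 0.00187) = -0.0006526
Ordering by |epsilon_lateral|: 0.0006526 (case 3) > 0.0004733 (case 1) > 8.168 × 10⁻⁵ (case 2)
Final answer: 3, 1, 2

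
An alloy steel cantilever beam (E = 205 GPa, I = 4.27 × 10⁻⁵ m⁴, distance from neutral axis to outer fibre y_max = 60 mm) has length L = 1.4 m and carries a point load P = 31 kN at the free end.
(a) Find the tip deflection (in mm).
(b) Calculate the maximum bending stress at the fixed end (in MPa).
(a) Tip deflection of a cantilever with an end point load: δ = P·L^3 / (3·E·I). Convert P = 31 kN = 31000 N, E = 205 GPa = 2.05 × 10¹¹ Pa.
  δ = (31000 × 1.4^3) / (3 × (2.05 × 10¹¹) × (4.27 × 10⁻⁵)) = 0.003239 m = 3.239 mm
(b) Maximum bending moment at the fixed end: M = P·L = 31000 × 1.4 = 43400 N·m. Convert y_max = 60 mm = 0.06 m.
  σ = M·y_max / I = (43400 × 0.06) / (4.27 × 10⁻⁵) = 6.098 × 10⁷ Pa = 60.98 MPa
Final answer: (a) δ = 3.239 mm, (b) σ = 60.98 MPa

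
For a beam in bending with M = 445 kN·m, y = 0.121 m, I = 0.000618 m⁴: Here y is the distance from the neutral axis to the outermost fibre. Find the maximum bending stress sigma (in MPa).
Model: a beam in bending, so sigma = (M·y) / I.
Convert to SI units:
  M = 445 kN·m = 445000 N·m
Substitute:
  sigma = (445000 × 0.121) / 0.000618
  sigma = 8.713 × 10⁷ Pa
Convert: sigma = 8.713 × 10⁷ Pa = 87.13 MPa
Final answer: sigma = 87.13 MPa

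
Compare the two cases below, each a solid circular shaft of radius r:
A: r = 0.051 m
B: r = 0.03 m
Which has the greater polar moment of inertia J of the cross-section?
Model: a solid circular shaft of radius r, so J = (π·r^4) / 2 (SI units).
  A: J = (π × 0.051^4) / 2 = 1.063 × 10⁻⁵ m⁴
  B: J = (π × 0.03^4) / 2 = 1.272 × 10⁻⁶ m⁴
1.063 × 10⁻⁵ m⁴ > 1.272 × 10⁻⁶ m⁴, so A is larger.
Final answer: A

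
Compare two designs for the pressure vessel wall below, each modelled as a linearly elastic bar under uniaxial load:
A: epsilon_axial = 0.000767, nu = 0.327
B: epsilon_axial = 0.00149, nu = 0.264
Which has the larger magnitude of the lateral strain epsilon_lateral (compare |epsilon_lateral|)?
Model: a linearly elastic bar under uniaxial load, so epsilon_lateral = -nu·epsilon_axial (SI units).
  A: epsilon_lateral = -(0.327 × 0.000767) = -0.0002508
  B: epsilon_lateral = -(0.264 × 0.00149) = -0.0003934
|epsilon_lateral|: A = 0.0002508, B = 0.0003934, so B is larger in magnitude.
Final answer: B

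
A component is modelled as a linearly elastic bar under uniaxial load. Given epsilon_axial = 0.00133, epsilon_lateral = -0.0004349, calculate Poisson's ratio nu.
Model: a linearly elastic bar under uniaxial load, so epsilon_lateral = -nu·epsilon_axial.
Solve for nu: nu = -epsilon_lateral / epsilon_axial.
Substitute:
  nu = -(-0.0004349) / 0.00133
  nu = 0.327
Final answer: nu = 0.327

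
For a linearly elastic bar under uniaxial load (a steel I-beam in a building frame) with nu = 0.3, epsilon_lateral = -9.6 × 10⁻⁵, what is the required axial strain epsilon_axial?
Model: a linearly elastic bar under uniaxial load, so epsilon_lateral = -nu·epsilon_axial.
Solve for epsilon_axial: epsilon_axial = -epsilon_lateral / nu.
Substitute:
  epsilon_axial = -(-9.6 × 10⁻⁵) / 0.3
  epsilon_axial = 0.00032
Final answer: epsilon_axial = 0.00032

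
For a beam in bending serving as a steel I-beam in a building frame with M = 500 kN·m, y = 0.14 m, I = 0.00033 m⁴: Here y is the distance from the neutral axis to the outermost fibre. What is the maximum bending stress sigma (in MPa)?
Model: a beam in bending, so sigma = (M·y) / I.
Convert to SI units:
  M = 500 kN·m = 500000 N·m
Substitute:
  sigma = (500000 × 0.14) / 0.00033
  sigma = 2.121 × 10⁸ Pa
Convert: sigma = 2.121 × 10⁸ Pa = 212.1 MPa
Final answer: sigma = 212.1 MPa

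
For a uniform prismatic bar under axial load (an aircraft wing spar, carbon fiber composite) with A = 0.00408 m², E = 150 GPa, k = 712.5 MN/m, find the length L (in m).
Model: a uniform prismatic bar under axial load, so k = (A·E) / L.
Solve for L: L = (A·E) / k.
Convert to SI units:
  E = 150 GPa = 1.5 × 10¹¹ Pa
  k = 712.5 MN/m = 7.125 × 10⁸ N/m
Substitute:
  L = (0.00408 × (1.5 × 10¹¹)) / (7.125 × 10⁸)
  L = 0.8589 m
Final answer: L = 0.8589 m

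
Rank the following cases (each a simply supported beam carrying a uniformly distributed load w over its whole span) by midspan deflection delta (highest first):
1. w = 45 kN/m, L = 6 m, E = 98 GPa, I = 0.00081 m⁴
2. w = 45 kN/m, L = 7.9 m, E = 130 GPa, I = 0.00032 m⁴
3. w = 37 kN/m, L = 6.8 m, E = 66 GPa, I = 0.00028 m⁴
Model: a simply supported beam carrying a uniformly distributed load w over its whole span, so delta = (5·w·L^4) / (384·E·I) (SI units).
  Case 1: delta = (5 × 45000 × 6^4) / (384 × (9.8 × 10¹⁰) × 0.00081) = 0.009566 m = 9.566 mm
  Case 2: delta = (5 × 45000 × 7.9^4) / (384 × (1.3 × 10¹¹) × 0.00032) = 0.05486 m = 54.86 mm
  Case 3: delta = (5 × 37000 × 6.8^4) / (384 × (6.6 × 10¹⁰) × 0.00028) = 0.05574 m = 55.74 mm
Ordering: 55.74 mm (case 3) > 54.86 mm (case 2) > 9.566 mm (case 1)
Final answer: 3, 2, 1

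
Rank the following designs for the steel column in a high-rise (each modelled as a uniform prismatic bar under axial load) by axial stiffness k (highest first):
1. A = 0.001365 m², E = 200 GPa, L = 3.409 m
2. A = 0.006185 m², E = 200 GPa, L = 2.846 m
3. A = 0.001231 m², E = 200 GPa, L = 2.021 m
Model: a uniform prismatic bar under axial load, so k = (A·E) / L (SI units).
  Case 1: k = (0.001365 × (2 × 10¹¹)) / 3.409 = 8.008 × 10⁷ N/m = 80.08 MN/m
  Case 2: k = (0.006185 × (2 × 10¹¹)) / 2.846 = 4.346 × 10⁸ N/m = 434.6 MN/m
  Case 3: k = (0.001231 × (2 × 10¹¹)) / 2.021 = 1.218 × 10⁸ N/m = 121.8 MN/m
Ordering: 434.6 MN/m (case 2) > 121.8 MN/m (case 3) > 80.08 MN/m (case 1)
Final answer: 2, 3, 1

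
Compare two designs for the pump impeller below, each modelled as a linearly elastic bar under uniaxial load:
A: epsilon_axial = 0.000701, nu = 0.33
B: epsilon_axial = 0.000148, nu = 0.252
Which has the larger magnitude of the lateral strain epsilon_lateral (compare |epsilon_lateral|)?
Model: a linearly elastic bar under uniaxial load, so epsilon_lateral = -nu·epsilon_axial (SI units).
  A: epsilon_lateral = -(0.33 × 0.000701) = -0.0002313
  B: epsilon_lateral = -(0.252 × 0.000148) = -3.73 × 10⁻⁵
|epsilon_lateral|: A = 0.0002313, B = 3.73 × 10⁻⁵, so A is larger in magnitude.
Final answer: A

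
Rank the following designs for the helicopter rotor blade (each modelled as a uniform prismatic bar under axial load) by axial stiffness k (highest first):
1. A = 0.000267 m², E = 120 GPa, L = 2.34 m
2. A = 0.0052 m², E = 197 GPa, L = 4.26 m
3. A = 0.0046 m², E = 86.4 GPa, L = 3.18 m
Model: a uniform prismatic bar under axial load, so k = (A·E) / L (SI units).
  Case 1: k = (0.000267 × (1.2 × 10¹¹)) / 2.34 = 1.369 × 10⁷ N/m = 13.69 MN/m
  Case 2: k = (0.0052 × (1.97 × 10¹¹)) / 4.26 = 2.405 × 10⁸ N/m = 240.5 MN/m
  Case 3: k = (0.0046 × (8.64 × 10¹⁰)) / 3.18 = 1.25 × 10⁸ N/m = 125 MN/m
Ordering: 240.5 MN/m (case 2) > 125 MN/m (case 3) > 13.69 MN/m (case 1)
Final answer: 2, 3, 1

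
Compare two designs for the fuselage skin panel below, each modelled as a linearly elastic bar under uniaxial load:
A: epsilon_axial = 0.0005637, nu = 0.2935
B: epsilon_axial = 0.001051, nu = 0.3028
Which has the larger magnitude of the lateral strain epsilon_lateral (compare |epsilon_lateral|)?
Model: a linearly elastic bar under uniaxial load, so epsilon_lateral = -nu·epsilon_axial (SI units).
  A: epsilon_lateral = -(0.2935 × 0.0005637) = -0.0001654
  B: epsilon_lateral = -(0.3028 × 0.001051) = -0.0003182
|epsilon_lateral|: A = 0.0001654, B = 0.0003182, so B is larger in magnitude.
Final answer: B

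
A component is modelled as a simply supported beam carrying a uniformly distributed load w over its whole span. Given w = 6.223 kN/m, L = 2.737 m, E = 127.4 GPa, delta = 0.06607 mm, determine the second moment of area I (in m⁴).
Model: a simply supported beam carrying a uniformly distributed load w over its whole span, so delta = (5·w·L^4) / (384·E·I).
Solve for I: I = (5·w·L^4) / (384·delta·E).
Convert to SI units:
  w = 6.223 kN/m = 6223 N/m
  E = 127.4 GPa = 1.274 × 10¹¹ Pa
  delta = 0.06607 mm = 6.607 × 10⁻⁵ m
Substitute:
  I = (5 × 6223 × 2.737^4) / (384 × (6.607 × 10⁻⁵) × (1.274 × 10¹¹))
  I = 0.0005402 m⁴
Final answer: I = 0.0005402 m⁴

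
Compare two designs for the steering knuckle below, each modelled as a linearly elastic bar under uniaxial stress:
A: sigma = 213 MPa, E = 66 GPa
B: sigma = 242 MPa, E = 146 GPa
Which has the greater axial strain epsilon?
Model: a linearly elastic bar under uniaxial stress, so epsilon = sigma / E (SI units).
  A: epsilon = (2.13 × 10⁸) / (6.6 × 10¹⁰) = 0.003227
  B: epsilon = (2.42 × 10⁸) / (1.46 × 10¹¹) = 0.001658
0.003227 > 0.001658, so A is larger.
Final answer: A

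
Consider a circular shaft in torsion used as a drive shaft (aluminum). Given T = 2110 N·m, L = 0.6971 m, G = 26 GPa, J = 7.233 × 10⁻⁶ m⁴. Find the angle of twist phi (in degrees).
Model: a circular shaft in torsion, so phi = (T·L) / (G·J).
Convert to SI units:
  G = 26 GPa = 2.6 × 10¹⁰ Pa
Substitute:
  phi = (2110 × 0.6971) / ((2.6 × 10¹⁰) × (7.233 × 10⁻⁶))
  phi = 0.007821 rad
Convert to degrees: phi = 0.007821 × 180/π = 0.4481°
Final answer: phi = 0.4481°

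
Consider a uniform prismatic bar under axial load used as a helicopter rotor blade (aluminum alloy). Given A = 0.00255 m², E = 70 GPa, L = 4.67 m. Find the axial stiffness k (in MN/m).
Model: a uniform prismatic bar under axial load, so k = (A·E) / L.
Convert to SI units:
  E = 70 GPa = 7 × 10¹⁰ Pa
Substitute:
  k = (0.00255 × (7 × 10¹⁰)) / 4.67
  k = 3.822 × 10⁷ N/m
Convert: k = 3.822 × 10⁷ N/m = 38.22 MN/m
Final answer: k = 38.22 MN/m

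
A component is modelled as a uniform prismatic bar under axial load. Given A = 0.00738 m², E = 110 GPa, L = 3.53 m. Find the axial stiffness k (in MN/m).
Model: a uniform prismatic bar under axial load, so k = (A·E) / L.
Convert to SI units:
  E = 110 GPa = 1.1 × 10¹¹ Pa
Substitute:
  k = (0.00738 × (1.1 × 10¹¹)) / 3.53
  k = 2.3 × 10⁸ N/m
Convert: k = 2.3 × 10⁸ N/m = 230 MN/m
Final answer: k = 230 MN/m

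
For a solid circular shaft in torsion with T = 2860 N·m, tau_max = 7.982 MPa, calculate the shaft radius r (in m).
Model: a solid circular shaft in torsion, so tau_max = (2·T) / (π·r^3).
Solve for r: r = ((2·T) / (π·tau_max))^(1/3).
Convert to SI units:
  tau_max = 7.982 MPa = 7.982 × 10⁶ Pa
Substitute:
  r = ((2 × 2860) / (π × (7.982 × 10⁶)))^(1/3)
  r = 0.0611 m
Final answer: r = 0.0611 m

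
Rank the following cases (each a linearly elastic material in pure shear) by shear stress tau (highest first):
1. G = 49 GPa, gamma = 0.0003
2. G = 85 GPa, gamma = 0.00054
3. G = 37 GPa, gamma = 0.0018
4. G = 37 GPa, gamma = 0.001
Model: a linearly elastic material in pure shear, so tau = G·gamma (SI units).
  Case 1: tau = (4.9 × 10¹⁰) × 0.0003 = 1.47 × 10⁷ Pa = 14.7 MPa
  Case 2: tau = (8.5 × 10¹⁰) × 0.00054 = 4.59 × 10⁷ Pa = 45.9 MPa
  Case 3: tau = (3.7 × 10¹⁰) × 0.0018 = 6.66 × 10⁷ Pa = 66.6 MPa
  Case 4: tau = (3.7 × 10¹⁰) × 0.001 = 3.7 × 10⁷ Pa = 37 MPa
Ordering: 66.6 MPa (case 3) > 45.9 MPa (case 2) > 37 MPa (case 4) > 14.7 MPa (case 1)
Final answer: 3, 2, 4, 1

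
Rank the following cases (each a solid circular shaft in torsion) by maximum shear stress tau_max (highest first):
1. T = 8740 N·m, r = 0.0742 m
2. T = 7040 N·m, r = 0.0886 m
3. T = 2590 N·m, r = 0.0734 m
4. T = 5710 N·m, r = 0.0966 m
Model: a solid circular shaft in torsion, so tau_max = (2·T) / (π·r^3) (SI units).
  Case 1: tau_max = (2 × 8740) / (π × 0.0742^3) = 1.362 × 10⁷ Pa = 13.62 MPa
  Case 2: tau_max = (2 × 7040) / (π × 0.0886^3) = 6.444 × 10⁶ Pa = 6.444 MPa
  Case 3: tau_max = (2 × 2590) / (π × 0.0734^3) = 4.17 × 10⁶ Pa = 4.17 MPa
  Case 4: tau_max = (2 × 5710) / (π × 0.0966^3) = 4.033 × 10⁶ Pa = 4.033 MPa
Ordering: 13.62 MPa (case 1) > 6.444 MPa (case 2) > 4.17 MPa (case 3) > 4.033 MPa (case 4)
Final answer: 1, 2, 3, 4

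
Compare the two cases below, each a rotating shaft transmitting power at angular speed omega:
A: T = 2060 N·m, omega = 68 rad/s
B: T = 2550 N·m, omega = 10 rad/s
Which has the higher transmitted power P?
Model: a rotating shaft transmitting power at angular speed omega, so P = T·omega (SI units).
  A: P = 2060 × 68 = 140100 W = 140.1 kW
  B: P = 2550 × 10 = 25500 W = 25.5 kW
140.1 kW > 25.5 kW, so A is larger.
Final answer: A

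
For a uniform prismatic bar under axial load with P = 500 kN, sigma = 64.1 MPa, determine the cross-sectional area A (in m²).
Model: a uniform prismatic bar under axial load, so sigma = P / A.
Solve for A: A = P / sigma.
Convert to SI units:
  P = 500 kN = 500000 N
  sigma = 64.1 MPa = 6.41 × 10⁷ Pa
Substitute:
  A = 500000 / (6.41 × 10⁷)
  A = 0.0078 m²
Final answer: A = 0.0078 m²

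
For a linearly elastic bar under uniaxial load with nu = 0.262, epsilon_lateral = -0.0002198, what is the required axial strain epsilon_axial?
Model: a linearly elastic bar under uniaxial load, so epsilon_lateral = -nu·epsilon_axial.
Solve for epsilon_axial: epsilon_axial = -epsilon_lateral / nu.
Substitute:
  epsilon_axial = -(-0.0002198) / 0.262
  epsilon_axial = 0.0008389
Final answer: epsilon_axial = 0.0008389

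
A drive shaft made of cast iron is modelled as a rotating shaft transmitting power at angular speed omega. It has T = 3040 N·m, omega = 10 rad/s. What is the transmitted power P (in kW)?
Model: a rotating shaft transmitting power at angular speed omega, so P = T·omega.
Substitute:
  P = 3040 × 10
  P = 30400 W
Convert: P = 30400 W = 30.4 kW
Final answer: P = 30.4 kW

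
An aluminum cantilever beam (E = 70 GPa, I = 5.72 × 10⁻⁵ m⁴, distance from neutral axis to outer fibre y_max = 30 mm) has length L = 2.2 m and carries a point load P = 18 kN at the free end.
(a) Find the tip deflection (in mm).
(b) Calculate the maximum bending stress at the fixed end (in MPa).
(a) Tip deflection of a cantilever with an end point load: δ = P·L^3 / (3·E·I). Convert P = 18 kN = 18000 N, E = 70 GPa = 7 × 10¹⁰ Pa.
  δ = (18000 × 2.2^3) / (3 × (7 × 10¹⁰) × (5.72 × 10⁻⁵)) = 0.01596 m = 15.96 mm
(b) Maximum bending moment at the fixed end: M = P·L = 18000 × 2.2 = 39600 N·m. Convert y_max = 30 mm = 0.03 m.
  σ = M·y_max / I = (39600 × 0.03) / (5.72 × 10⁻⁵) = 2.077 × 10⁷ Pa = 20.77 MPa
Final answer: (a) δ = 15.96 mm, (b) σ = 20.77 MPa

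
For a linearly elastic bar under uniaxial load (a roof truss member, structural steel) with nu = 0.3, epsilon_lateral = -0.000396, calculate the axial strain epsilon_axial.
Model: a linearly elastic bar under uniaxial load, so epsilon_lateral = -nu·epsilon_axial.
Solve for epsilon_axial: epsilon_axial = -epsilon_lateral / nu.
Substitute:
  epsilon_axial = -(-0.000396) / 0.3
  epsilon_axial = 0.00132
Final answer: epsilon_axial = 0.00132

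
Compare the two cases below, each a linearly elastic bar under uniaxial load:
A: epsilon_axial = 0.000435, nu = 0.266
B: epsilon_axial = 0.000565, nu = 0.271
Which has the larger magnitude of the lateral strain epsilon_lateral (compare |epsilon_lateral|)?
Model: a linearly elastic bar under uniaxial load, so epsilon_lateral = -nu·epsilon_axial (SI units).
  A: epsilon_lateral = -(0.266 × 0.000435) = -0.0001157
  B: epsilon_lateral = -(0.271 × 0.000565) = -0.0001531
|epsilon_lateral|: A = 0.0001157, B = 0.0001531, so B is larger in magnitude.
Final answer: B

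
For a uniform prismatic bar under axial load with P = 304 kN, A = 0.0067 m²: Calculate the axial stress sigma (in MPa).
Model: a uniform prismatic bar under axial load, so sigma = P / A.
Convert to SI units:
  P = 304 kN = 304000 N
Substitute:
  sigma = 304000 / 0.0067
  sigma = 4.537 × 10⁷ Pa
Convert: sigma = 4.537 × 10⁷ Pa = 45.37 MPa
Final answer: sigma = 45.37 MPa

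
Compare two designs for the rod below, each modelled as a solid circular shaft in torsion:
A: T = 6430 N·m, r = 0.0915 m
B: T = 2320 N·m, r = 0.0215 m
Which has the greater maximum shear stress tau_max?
Model: a solid circular shaft in torsion, so tau_max = (2·T) / (π·r^3) (SI units).
  A: tau_max = (2 × 6430) / (π × 0.0915^3) = 5.344 × 10⁶ Pa = 5.344 MPa
  B: tau_max = (2 × 2320) / (π × 0.0215^3) = 1.486 × 10⁸ Pa = 148.6 MPa
148.6 MPa > 5.344 MPa, so B is larger.
Final answer: B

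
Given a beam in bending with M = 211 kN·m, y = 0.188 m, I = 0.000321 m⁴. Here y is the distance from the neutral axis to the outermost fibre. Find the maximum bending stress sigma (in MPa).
Model: a beam in bending, so sigma = (M·y) / I.
Convert to SI units:
  M = 211 kN·m = 211000 N·m
Substitute:
  sigma = (211000 × 0.188) / 0.000321
  sigma = 1.236 × 10⁸ Pa
Convert: sigma = 1.236 × 10⁸ Pa = 123.6 MPa
Final answer: sigma = 123.6 MPa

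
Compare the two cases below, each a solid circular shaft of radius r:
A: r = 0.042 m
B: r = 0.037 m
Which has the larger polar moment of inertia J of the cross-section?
Model: a solid circular shaft of radius r, so J = (π·r^4) / 2 (SI units).
  A: J = (π × 0.042^4) / 2 = 4.888 × 10⁻⁶ m⁴
  B: J = (π × 0.037^4) / 2 = 2.944 × 10⁻⁶ m⁴
4.888 × 10⁻⁶ m⁴ > 2.944 × 10⁻⁶ m⁴, so A is larger.
Final answer: A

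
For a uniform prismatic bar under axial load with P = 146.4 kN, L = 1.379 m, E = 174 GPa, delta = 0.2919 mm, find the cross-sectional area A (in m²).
Model: a uniform prismatic bar under axial load, so delta = (P·L) / (A·E).
Solve for A: A = (P·L) / (delta·E).
Convert to SI units:
  P = 146.4 kN = 146400 N
  E = 174 GPa = 1.74 × 10¹¹ Pa
  delta = 0.2919 mm = 0.0002919 m
Substitute:
  A = (146400 × 1.379) / (0.0002919 × (1.74 × 10¹¹))
  A = 0.003975 m²
Final answer: A = 0.003975 m²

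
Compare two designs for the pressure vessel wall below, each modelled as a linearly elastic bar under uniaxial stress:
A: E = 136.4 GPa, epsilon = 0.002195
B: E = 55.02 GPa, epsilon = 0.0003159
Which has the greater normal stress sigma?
Model: a linearly elastic bar under uniaxial stress, so sigma = E·epsilon (SI units).
  A: sigma = (1.364 × 10¹¹) × 0.002195 = 2.994 × 10⁸ Pa = 299.4 MPa
  B: sigma = (5.502 × 10¹⁰) × 0.0003159 = 1.738 × 10⁷ Pa = 17.38 MPa
299.4 MPa > 17.38 MPa, so A is larger.
Final answer: A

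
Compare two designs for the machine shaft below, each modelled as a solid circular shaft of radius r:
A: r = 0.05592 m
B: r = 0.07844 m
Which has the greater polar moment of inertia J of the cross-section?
Model: a solid circular shaft of radius r, so J = (π·r^4) / 2 (SI units).
  A: J = (π × 0.05592^4) / 2 = 1.536 × 10⁻⁵ m⁴
  B: J = (π × 0.07844^4) / 2 = 5.947 × 10⁻⁵ m⁴
5.947 × 10⁻⁵ m⁴ > 1.536 × 10⁻⁵ m⁴, so B is larger.
Final answer: B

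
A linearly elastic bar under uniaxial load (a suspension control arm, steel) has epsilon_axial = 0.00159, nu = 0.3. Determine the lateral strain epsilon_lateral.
Model: a linearly elastic bar under uniaxial load, so epsilon_lateral = -nu·epsilon_axial.
Substitute:
  epsilon_lateral = -(0.3 × 0.00159)
  epsilon_lateral = -0.000477
Final answer: epsilon_lateral = -0.000477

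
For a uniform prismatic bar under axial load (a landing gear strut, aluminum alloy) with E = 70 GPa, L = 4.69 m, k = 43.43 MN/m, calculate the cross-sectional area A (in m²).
Model: a uniform prismatic bar under axial load, so k = (A·E) / L.
Solve for A: A = (k·L) / E.
Convert to SI units:
  E = 70 GPa = 7 × 10¹⁰ Pa
  k = 43.43 MN/m = 4.343 × 10⁷ N/m
Substitute:
  A = ((4.343 × 10⁷) × 4.69) / (7 × 10¹⁰)
  A = 0.00291 m²
Final answer: A = 0.00291 m²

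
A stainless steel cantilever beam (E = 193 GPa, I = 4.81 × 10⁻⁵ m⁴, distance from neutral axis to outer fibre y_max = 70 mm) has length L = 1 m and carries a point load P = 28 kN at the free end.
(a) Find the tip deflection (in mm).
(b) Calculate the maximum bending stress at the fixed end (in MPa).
(a) Tip deflection of a cantilever with an end point load: δ = P·L^3 / (3·E·I). Convert P = 28 kN = 28000 N, E = 193 GPa = 1.93 × 10¹¹ Pa.
  δ = (28000 × 1^3) / (3 × (1.93 × 10¹¹) × (4.81 × 10⁻⁵)) = 0.001005 m = 1.005 mm
(b) Maximum bending moment at the fixed end: M = P·L = 28000 × 1 = 28000 N·m. Convert y_max = 70 mm = 0.07 m.
  σ = M·y_max / I = (28000 × 0.07) / (4.81 × 10⁻⁵) = 4.075 × 10⁷ Pa = 40.75 MPa
Final answer: (a) δ = 1.005 mm, (b) σ = 40.75 MPa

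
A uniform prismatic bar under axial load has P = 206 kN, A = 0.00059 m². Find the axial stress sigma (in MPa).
Model: a uniform prismatic bar under axial load, so sigma = P / A.
Convert to SI units:
  P = 206 kN = 206000 N
Substitute:
  sigma = 206000 / 0.00059
  sigma = 3.492 × 10⁸ Pa
Convert: sigma = 3.492 × 10⁸ Pa = 349.2 MPa
Final answer: sigma = 349.2 MPa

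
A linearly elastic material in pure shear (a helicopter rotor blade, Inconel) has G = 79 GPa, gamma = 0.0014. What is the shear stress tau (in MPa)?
Model: a linearly elastic material in pure shear, so tau = G·gamma.
Convert to SI units:
  G = 79 GPa = 7.9 × 10¹⁰ Pa
Substitute:
  tau = (7.9 × 10¹⁰) × 0.0014
  tau = 1.106 × 10⁸ Pa
Convert: tau = 1.106 × 10⁸ Pa = 110.6 MPa
Final answer: tau = 110.6 MPa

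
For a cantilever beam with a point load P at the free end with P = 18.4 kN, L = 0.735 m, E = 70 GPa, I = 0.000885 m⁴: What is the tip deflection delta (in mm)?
Model: a cantilever beam with a point load P at the free end, so delta = (P·L^3) / (3·E·I).
Convert to SI units:
  P = 18.4 kN = 18400 N
  E = 70 GPa = 7 × 10¹⁰ Pa
Substitute:
  delta = (18400 × 0.735^3) / (3 × (7 × 10¹⁰) × 0.000885)
  delta = 3.931 × 10⁻⁵ m
Convert: delta = 3.931 × 10⁻⁵ m = 0.03931 mm
Final answer: delta = 0.03931 mm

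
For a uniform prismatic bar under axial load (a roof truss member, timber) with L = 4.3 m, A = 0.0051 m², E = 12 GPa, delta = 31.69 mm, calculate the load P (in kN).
Model: a uniform prismatic bar under axial load, so delta = (P·L) / (A·E).
Solve for P: P = (delta·A·E) / L.
Convert to SI units:
  E = 12 GPa = 1.2 × 10¹⁰ Pa
  delta = 31.69 mm = 0.03169 m
Substitute:
  P = (0.03169 × 0.0051 × (1.2 × 10¹⁰)) / 4.3
  P = 451000 N
Convert: P = 451000 N = 451 kN
Final answer: P = 451 kN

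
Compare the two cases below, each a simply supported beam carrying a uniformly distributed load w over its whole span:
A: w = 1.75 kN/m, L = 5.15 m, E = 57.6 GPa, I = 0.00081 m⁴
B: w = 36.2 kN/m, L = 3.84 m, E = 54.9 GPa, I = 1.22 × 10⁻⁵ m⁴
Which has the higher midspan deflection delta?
Model: a simply supported beam carrying a uniformly distributed load w over its whole span, so delta = (5·w·L^4) / (384·E·I) (SI units).
  A: delta = (5 × 1750 × 5.15^4) / (384 × (5.76 × 10¹⁰) × 0.00081) = 0.0003436 m = 0.3436 mm
  B: delta = (5 × 36200 × 3.84^4) / (384 × (5.49 × 10¹⁰) × (1.22 × 10⁻⁵)) = 0.153 m = 153 mm
153 mm > 0.3436 mm, so B is larger.
Final answer: B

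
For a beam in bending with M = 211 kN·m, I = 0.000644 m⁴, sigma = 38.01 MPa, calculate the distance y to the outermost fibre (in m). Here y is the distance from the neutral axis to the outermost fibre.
Model: a beam in bending, so sigma = (M·y) / I.
Solve for y: y = (sigma·I) / M.
Convert to SI units:
  M = 211 kN·m = 211000 N·m
  sigma = 38.01 MPa = 3.801 × 10⁷ Pa
Substitute:
  y = ((3.801 × 10⁷) × 0.000644) / 211000
  y = 0.116 m
Final answer: y = 0.116 m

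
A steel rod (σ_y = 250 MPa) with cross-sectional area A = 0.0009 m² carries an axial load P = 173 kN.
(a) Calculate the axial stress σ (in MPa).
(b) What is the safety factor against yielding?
(a) Axial stress σ = P/A. Convert P = 173 kN = 173000 N.
  σ = 173000 / 0.0009 = 1.922 × 10⁸ Pa = 192.2 MPa
(b) Safety factor SF = σ_y/σ = 250 / 192.2 = 1.301
Final answer: (a) σ = 192.2 MPa, (b) SF = 1.301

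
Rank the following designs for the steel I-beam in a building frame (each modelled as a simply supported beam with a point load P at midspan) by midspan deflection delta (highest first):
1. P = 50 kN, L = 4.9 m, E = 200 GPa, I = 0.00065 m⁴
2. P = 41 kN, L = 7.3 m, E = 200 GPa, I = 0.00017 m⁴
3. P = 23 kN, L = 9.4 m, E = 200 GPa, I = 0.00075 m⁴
Model: a simply supported beam with a point load P at midspan, so delta = (P·L^3) / (48·E·I) (SI units).
  Case 1: delta = (50000 × 4.9^3) / (48 × (2 × 10¹¹) × 0.00065) = 0.0009427 m = 0.9427 mm
  Case 2: delta = (41000 × 7.3^3) / (48 × (2 × 10¹¹) × 0.00017) = 0.009773 m = 9.773 mm
  Case 3: delta = (23000 × 9.4^3) / (48 × (2 × 10¹¹) × 0.00075) = 0.002653 m = 2.653 mm
Ordering: 9.773 mm (case 2) > 2.653 mm (case 3) > 0.9427 mm (case 1)
Final answer: 2, 3, 1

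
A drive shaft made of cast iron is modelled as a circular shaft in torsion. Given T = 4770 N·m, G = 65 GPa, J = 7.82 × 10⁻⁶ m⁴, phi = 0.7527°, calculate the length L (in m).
Model: a circular shaft in torsion, so phi = (T·L) / (G·J).
Solve for L: L = (phi·G·J) / T.
Convert to SI units:
  G = 65 GPa = 6.5 × 10¹⁰ Pa
  phi = 0.7527° = 0.01314 rad
Substitute:
  L = (0.01314 × (6.5 × 10¹⁰) × (7.82 × 10⁻⁶)) / 4770
  L = 1.4 m
Final answer: L = 1.4 m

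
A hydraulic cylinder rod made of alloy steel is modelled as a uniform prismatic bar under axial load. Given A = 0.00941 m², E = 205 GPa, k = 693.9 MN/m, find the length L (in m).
Model: a uniform prismatic bar under axial load, so k = (A·E) / L.
Solve for L: L = (A·E) / k.
Convert to SI units:
  E = 205 GPa = 2.05 × 10¹¹ Pa
  k = 693.9 MN/m = 6.939 × 10⁸ N/m
Substitute:
  L = (0.00941 × (2.05 × 10¹¹)) / (6.939 × 10⁸)
  L = 2.78 m
Final answer: L = 2.78 m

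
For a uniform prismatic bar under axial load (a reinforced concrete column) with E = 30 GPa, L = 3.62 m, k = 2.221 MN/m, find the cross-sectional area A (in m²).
Model: a uniform prismatic bar under axial load, so k = (A·E) / L.
Solve for A: A = (k·L) / E.
Convert to SI units:
  E = 30 GPa = 3 × 10¹⁰ Pa
  k = 2.221 MN/m = 2.221 × 10⁶ N/m
Substitute:
  A = ((2.221 × 10⁶) × 3.62) / (3 × 10¹⁰)
  A = 0.000268 m²
Final answer: A = 0.000268 m²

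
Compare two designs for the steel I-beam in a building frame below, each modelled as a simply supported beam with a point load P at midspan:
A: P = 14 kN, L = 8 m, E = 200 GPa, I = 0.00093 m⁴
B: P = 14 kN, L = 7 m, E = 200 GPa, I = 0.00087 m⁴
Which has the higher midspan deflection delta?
Model: a simply supported beam with a point load P at midspan, so delta = (P·L^3) / (48·E·I) (SI units).
  A: delta = (14000 × 8^3) / (48 × (2 × 10¹¹) × 0.00093) = 0.0008029 m = 0.8029 mm
  B: delta = (14000 × 7^3) / (48 × (2 × 10¹¹) × 0.00087) = 0.000575 m = 0.575 mm
0.8029 mm > 0.575 mm, so A is larger.
Final answer: A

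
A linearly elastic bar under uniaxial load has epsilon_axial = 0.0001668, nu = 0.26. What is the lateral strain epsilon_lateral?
Model: a linearly elastic bar under uniaxial load, so epsilon_lateral = -nu·epsilon_axial.
Substitute:
  epsilon_lateral = -(0.26 × 0.0001668)
  epsilon_lateral = -4.337 × 10⁻⁵
Final answer: epsilon_lateral = -4.337 × 10⁻⁵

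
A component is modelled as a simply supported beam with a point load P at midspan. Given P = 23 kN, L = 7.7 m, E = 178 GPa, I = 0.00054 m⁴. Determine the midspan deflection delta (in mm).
Model: a simply supported beam with a point load P at midspan, so delta = (P·L^3) / (48·E·I).
Convert to SI units:
  P = 23 kN = 23000 N
  E = 178 GPa = 1.78 × 10¹¹ Pa
Substitute:
  delta = (23000 × 7.7^3) / (48 × (1.78 × 10¹¹) × 0.00054)
  delta = 0.002276 m
Convert: delta = 0.002276 m = 2.276 mm
Final answer: delta = 2.276 mm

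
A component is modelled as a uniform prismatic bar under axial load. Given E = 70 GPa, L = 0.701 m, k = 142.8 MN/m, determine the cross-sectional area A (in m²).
Model: a uniform prismatic bar under axial load, so k = (A·E) / L.
Solve for A: A = (k·L) / E.
Convert to SI units:
  E = 70 GPa = 7 × 10¹⁰ Pa
  k = 142.8 MN/m = 1.428 × 10⁸ N/m
Substitute:
  A = ((1.428 × 10⁸) × 0.701) / (7 × 10¹⁰)
  A = 0.00143 m²
Final answer: A = 0.00143 m²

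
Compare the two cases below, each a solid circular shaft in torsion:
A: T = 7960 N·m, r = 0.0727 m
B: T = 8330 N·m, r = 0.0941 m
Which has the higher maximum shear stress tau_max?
Model: a solid circular shaft in torsion, so tau_max = (2·T) / (π·r^3) (SI units).
  A: tau_max = (2 × 7960) / (π × 0.0727^3) = 1.319 × 10⁷ Pa = 13.19 MPa
  B: tau_max = (2 × 8330) / (π × 0.0941^3) = 6.364 × 10⁶ Pa = 6.364 MPa
13.19 MPa > 6.364 MPa, so A is larger.
Final answer: A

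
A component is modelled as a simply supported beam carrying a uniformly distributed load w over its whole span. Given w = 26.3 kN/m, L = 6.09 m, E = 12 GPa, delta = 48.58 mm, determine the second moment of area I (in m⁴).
Model: a simply supported beam carrying a uniformly distributed load w over its whole span, so delta = (5·w·L^4) / (384·E·I).
Solve for I: I = (5·w·L^4) / (384·delta·E).
Convert to SI units:
  w = 26.3 kN/m = 26300 N/m
  E = 12 GPa = 1.2 × 10¹⁰ Pa
  delta = 48.58 mm = 0.04858 m
Substitute:
  I = (5 × 26300 × 6.09^4) / (384 × 0.04858 × (1.2 × 10¹⁰))
  I = 0.000808 m⁴
Final answer: I = 0.000808 m⁴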